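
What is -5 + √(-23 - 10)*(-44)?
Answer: -5 - 44*I*√33 ≈ -5.0 - 252.76*I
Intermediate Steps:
-5 + √(-23 - 10)*(-44) = -5 + √(-33)*(-44) = -5 + (I*√33)*(-44) = -5 - 44*I*√33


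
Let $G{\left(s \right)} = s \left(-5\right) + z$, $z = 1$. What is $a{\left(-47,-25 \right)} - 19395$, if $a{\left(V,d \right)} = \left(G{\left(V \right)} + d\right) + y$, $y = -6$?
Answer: $-19190$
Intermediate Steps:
$G{\left(s \right)} = 1 - 5 s$ ($G{\left(s \right)} = s \left(-5\right) + 1 = - 5 s + 1 = 1 - 5 s$)
$a{\left(V,d \right)} = -5 + d - 5 V$ ($a{\left(V,d \right)} = \left(\left(1 - 5 V\right) + d\right) - 6 = \left(1 + d - 5 V\right) - 6 = -5 + d - 5 V$)
$a{\left(-47,-25 \right)} - 19395 = \left(-5 - 25 - -235\right) - 19395 = \left(-5 - 25 + 235\right) - 19395 = 205 - 19395 = -19190$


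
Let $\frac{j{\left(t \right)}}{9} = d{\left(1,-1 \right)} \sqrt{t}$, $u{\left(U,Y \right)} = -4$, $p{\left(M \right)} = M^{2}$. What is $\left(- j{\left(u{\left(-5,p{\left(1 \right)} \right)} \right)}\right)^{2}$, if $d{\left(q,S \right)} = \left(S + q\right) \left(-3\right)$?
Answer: $0$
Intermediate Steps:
$d{\left(q,S \right)} = - 3 S - 3 q$
$j{\left(t \right)} = 0$ ($j{\left(t \right)} = 9 \left(\left(-3\right) \left(-1\right) - 3\right) \sqrt{t} = 9 \left(3 - 3\right) \sqrt{t} = 9 \cdot 0 \sqrt{t} = 9 \cdot 0 = 0$)
$\left(- j{\left(u{\left(-5,p{\left(1 \right)} \right)} \right)}\right)^{2} = \left(\left(-1\right) 0\right)^{2} = 0^{2} = 0$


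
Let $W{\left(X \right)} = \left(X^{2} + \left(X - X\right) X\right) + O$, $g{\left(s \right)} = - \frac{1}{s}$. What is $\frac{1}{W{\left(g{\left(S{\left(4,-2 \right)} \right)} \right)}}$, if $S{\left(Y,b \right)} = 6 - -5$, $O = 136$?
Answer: $\frac{121}{16457} \approx 0.0073525$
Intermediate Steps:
$S{\left(Y,b \right)} = 11$ ($S{\left(Y,b \right)} = 6 + 5 = 11$)
$W{\left(X \right)} = 136 + X^{2}$ ($W{\left(X \right)} = \left(X^{2} + \left(X - X\right) X\right) + 136 = \left(X^{2} + 0 X\right) + 136 = \left(X^{2} + 0\right) + 136 = X^{2} + 136 = 136 + X^{2}$)
$\frac{1}{W{\left(g{\left(S{\left(4,-2 \right)} \right)} \right)}} = \frac{1}{136 + \left(- \frac{1}{11}\right)^{2}} = \frac{1}{136 + \frac{1}{121}} = \frac{1}{\frac{16457}{121}} = \frac{121}{16457}$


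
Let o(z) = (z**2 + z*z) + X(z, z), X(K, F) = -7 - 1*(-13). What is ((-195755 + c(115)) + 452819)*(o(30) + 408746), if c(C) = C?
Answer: 105585352808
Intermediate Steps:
X(K, F) = 6 (X(K, F) = -7 + 13 = 6)
o(z) = 6 + 2*z**2 (o(z) = (z**2 + z*z) + 6 = (z**2 + z**2) + 6 = 2*z**2 + 6 = 6 + 2*z**2)
((-195755 + c(115)) + 452819)*(o(30) + 408746) = ((-195755 + 115) + 452819)*((6 + 2*30**2) + 408746) = (-195640 + 452819)*((6 + 2*900) + 408746) = 257179*((6 + 1800) + 408746) = 257179*(1806 + 408746) = 257179*410552 = 105585352808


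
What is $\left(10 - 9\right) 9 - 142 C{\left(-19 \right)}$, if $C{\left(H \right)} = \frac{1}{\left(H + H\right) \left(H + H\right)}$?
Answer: $\frac{6427}{722} \approx 8.9017$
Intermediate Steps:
$C{\left(H \right)} = \frac{1}{4 H^{2}}$ ($C{\left(H \right)} = \frac{1}{2 H 2 H} = \frac{1}{4 H^{2}}$)
$\left(10 - 9\right) 9 - 142 C{\left(-19 \right)} = \left(10 - 9\right) 9 - 142 \frac{1}{4 \cdot 361} = 1 \cdot 9 - 142 \cdot \frac{1}{4} \cdot \frac{1}{361} = 9 - \frac{71}{722} = \frac{6427}{722}$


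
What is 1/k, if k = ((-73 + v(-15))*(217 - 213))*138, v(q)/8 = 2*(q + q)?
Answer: -1/305256 ≈ -3.2759e-6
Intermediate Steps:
v(q) = 32*q (v(q) = 8*(2*(q + q)) = 8*(2*(2*q)) = 8*(4*q) = 32*q)
k = -305256 (k = ((-73 + 32*(-15))*(217 - 213))*138 = ((-73 - 480)*4)*138 = -553*4*138 = -2212*138 = -305256)
1/k = 1/(-305256) = -1/305256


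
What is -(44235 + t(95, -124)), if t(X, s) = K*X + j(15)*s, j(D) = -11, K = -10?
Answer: -44649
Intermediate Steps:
t(X, s) = -11*s - 10*X (t(X, s) = -10*X - 11*s = -11*s - 10*X)
-(44235 + t(95, -124)) = -(44235 + (-11*(-124) - 10*95)) = -(44235 + (1364 - 950)) = -(44235 + 414) = -1*44649 = -44649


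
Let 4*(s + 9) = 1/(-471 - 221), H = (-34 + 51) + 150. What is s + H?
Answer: 437343/2768 ≈ 158.00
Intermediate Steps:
H = 167 (H = 17 + 150 = 167)
s = -24913/2768 (s = -9 + 1/(4*(-471 - 221)) = -9 + (1/4)/(-692) = -9 + (1/4)*(-1/692) = -9 - 1/2768 = -24913/2768 ≈ -9.0004)
s + H = -24913/2768 + 167 = 437343/2768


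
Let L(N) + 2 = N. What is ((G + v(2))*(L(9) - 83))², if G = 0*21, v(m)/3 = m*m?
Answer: 831744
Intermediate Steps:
L(N) = -2 + N
v(m) = 3*m² (v(m) = 3*(m*m) = 3*m²)
G = 0
((G + v(2))*(L(9) - 83))² = ((0 + 3*2²)*((-2 + 9) - 83))² = ((0 + 3*4)*(7 - 83))² = ((0 + 12)*(-76))² = (12*(-76))² = (-912)² = 831744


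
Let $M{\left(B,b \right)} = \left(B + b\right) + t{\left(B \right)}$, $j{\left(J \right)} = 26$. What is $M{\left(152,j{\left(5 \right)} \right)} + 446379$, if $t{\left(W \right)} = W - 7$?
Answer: $446702$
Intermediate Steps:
$t{\left(W \right)} = -7 + W$ ($t{\left(W \right)} = W - 7 = -7 + W$)
$M{\left(B,b \right)} = -7 + b + 2 B$ ($M{\left(B,b \right)} = \left(B + b\right) + \left(-7 + B\right) = -7 + b + 2 B$)
$M{\left(152,j{\left(5 \right)} \right)} + 446379 = \left(-7 + 26 + 2 \cdot 152\right) + 446379 = \left(-7 + 26 + 304\right) + 446379 = 323 + 446379 = 446702$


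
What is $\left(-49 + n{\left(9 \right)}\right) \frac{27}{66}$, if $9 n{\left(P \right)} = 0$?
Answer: $- \frac{441}{22} \approx -20.045$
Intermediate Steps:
$n{\left(P \right)} = 0$ ($n{\left(P \right)} = \frac{1}{9} \cdot 0 = 0$)
$\left(-49 + n{\left(9 \right)}\right) \frac{27}{66} = \left(-49 + 0\right) \frac{27}{66} = - 49 \cdot 27 \cdot \frac{1}{66} = \left(-49\right) \frac{9}{22} = - \frac{441}{22}$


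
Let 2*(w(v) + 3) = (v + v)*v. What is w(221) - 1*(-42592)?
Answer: 91430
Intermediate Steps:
w(v) = -3 + v² (w(v) = -3 + ((v + v)*v)/2 = -3 + ((2*v)*v)/2 = -3 + (2*v²)/2 = -3 + v²)
w(221) - 1*(-42592) = (-3 + 221²) - 1*(-42592) = (-3 + 48841) + 42592 = 48838 + 42592 = 91430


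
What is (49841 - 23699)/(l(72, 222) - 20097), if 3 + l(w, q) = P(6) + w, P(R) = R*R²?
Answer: -4357/3302 ≈ -1.3195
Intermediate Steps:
P(R) = R³
l(w, q) = 213 + w (l(w, q) = -3 + (6³ + w) = -3 + (216 + w) = 213 + w)
(49841 - 23699)/(l(72, 222) - 20097) = (49841 - 23699)/((213 + 72) - 20097) = 26142/(285 - 20097) = 26142/(-19812) = 26142*(-1/19812) = -4357/3302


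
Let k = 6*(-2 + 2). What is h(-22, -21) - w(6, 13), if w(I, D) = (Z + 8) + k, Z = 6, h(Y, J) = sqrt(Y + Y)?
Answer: -14 + 2*I*sqrt(11) ≈ -14.0 + 6.6332*I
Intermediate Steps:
h(Y, J) = sqrt(2)*sqrt(Y) (h(Y, J) = sqrt(2*Y) = sqrt(2)*sqrt(Y))
k = 0 (k = 6*0 = 0)
w(I, D) = 14 (w(I, D) = (6 + 8) + 0 = 14 + 0 = 14)
h(-22, -21) - w(6, 13) = sqrt(2)*sqrt(-22) - 1*14 = sqrt(2)*(I*sqrt(22)) - 14 = 2*I*sqrt(11) - 14 = -14 + 2*I*sqrt(11)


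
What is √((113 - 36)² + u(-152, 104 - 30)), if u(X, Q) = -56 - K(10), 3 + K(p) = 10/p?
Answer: 5*√235 ≈ 76.649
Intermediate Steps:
K(p) = -3 + 10/p
u(X, Q) = -54 (u(X, Q) = -56 - (-3 + 10/10) = -56 - (-3 + 10*(⅒)) = -56 - (-3 + 1) = -56 - 1*(-2) = -56 + 2 = -54)
√((113 - 36)² + u(-152, 104 - 30)) = √((113 - 36)² - 54) = √(77² - 54) = √(5929 - 54) = √5875 = 5*√235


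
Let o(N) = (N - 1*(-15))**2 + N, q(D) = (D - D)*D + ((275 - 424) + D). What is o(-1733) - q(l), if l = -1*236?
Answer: 2950176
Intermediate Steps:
l = -236
q(D) = -149 + D (q(D) = 0*D + (-149 + D) = 0 + (-149 + D) = -149 + D)
o(N) = N + (15 + N)**2 (o(N) = (N + 15)**2 + N = (15 + N)**2 + N = N + (15 + N)**2)
o(-1733) - q(l) = (-1733 + (15 - 1733)**2) - (-149 - 236) = (-1733 + (-1718)**2) - 1*(-385) = (-1733 + 2951524) + 385 = 2949791 + 385 = 2950176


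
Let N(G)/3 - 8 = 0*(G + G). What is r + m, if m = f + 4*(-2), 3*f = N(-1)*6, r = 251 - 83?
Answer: 208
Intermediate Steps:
N(G) = 24 (N(G) = 24 + 3*(0*(G + G)) = 24 + 3*(0*(2*G)) = 24 + 3*0 = 24 + 0 = 24)
r = 168
f = 48 (f = (24*6)/3 = (⅓)*144 = 48)
m = 40 (m = 48 + 4*(-2) = 48 - 8 = 40)
r + m = 168 + 40 = 208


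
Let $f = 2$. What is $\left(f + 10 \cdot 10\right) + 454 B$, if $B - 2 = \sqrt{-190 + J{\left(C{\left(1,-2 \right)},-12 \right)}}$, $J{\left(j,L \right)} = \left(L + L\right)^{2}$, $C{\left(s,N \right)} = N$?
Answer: $1010 + 454 \sqrt{386} \approx 9929.7$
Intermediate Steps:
$J{\left(j,L \right)} = 4 L^{2}$ ($J{\left(j,L \right)} = \left(2 L\right)^{2} = 4 L^{2}$)
$B = 2 + \sqrt{386}$ ($B = 2 + \sqrt{-190 + 4 \left(-12\right)^{2}} = 2 + \sqrt{-190 + 4 \cdot 144} = 2 + \sqrt{-190 + 576} = 2 + \sqrt{386} \approx 21.647$)
$\left(f + 10 \cdot 10\right) + 454 B = \left(2 + 10 \cdot 10\right) + 454 \left(2 + \sqrt{386}\right) = \left(2 + 100\right) + \left(908 + 454 \sqrt{386}\right) = 102 + \left(908 + 454 \sqrt{386}\right) = 1010 + 454 \sqrt{386}$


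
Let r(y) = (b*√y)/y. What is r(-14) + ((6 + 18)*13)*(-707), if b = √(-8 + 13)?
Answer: -220584 - I*√70/14 ≈ -2.2058e+5 - 0.59761*I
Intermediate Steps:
b = √5 ≈ 2.2361
r(y) = √5/√y (r(y) = (√5*√y)/y = √5/√y)
r(-14) + ((6 + 18)*13)*(-707) = √5/√(-14) + ((6 + 18)*13)*(-707) = √5*(-I*√14/14) + (24*13)*(-707) = -I*√70/14 + 312*(-707) = -I*√70/14 - 220584 = -220584 - I*√70/14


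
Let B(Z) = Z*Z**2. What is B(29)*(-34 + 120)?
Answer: 2097454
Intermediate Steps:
B(Z) = Z**3
B(29)*(-34 + 120) = 29**3*(-34 + 120) = 24389*86 = 2097454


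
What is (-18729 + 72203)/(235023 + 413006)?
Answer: 53474/648029 ≈ 0.082518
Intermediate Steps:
(-18729 + 72203)/(235023 + 413006) = 53474/648029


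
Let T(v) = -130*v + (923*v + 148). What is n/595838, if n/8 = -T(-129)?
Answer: 408596/297919 ≈ 1.3715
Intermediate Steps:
T(v) = 148 + 793*v (T(v) = -130*v + (148 + 923*v) = 148 + 793*v)
n = 817192 (n = 8*(-(148 + 793*(-129))) = 8*(-(148 - 102297)) = 8*(-1*(-102149)) = 8*102149 = 817192)
n/595838 = 817192/595838 = 817192*(1/595838) = 408596/297919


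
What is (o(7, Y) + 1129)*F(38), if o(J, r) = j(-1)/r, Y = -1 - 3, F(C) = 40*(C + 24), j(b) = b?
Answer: 2800540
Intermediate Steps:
F(C) = 960 + 40*C (F(C) = 40*(24 + C) = 960 + 40*C)
Y = -4
o(J, r) = -1/r
(o(7, Y) + 1129)*F(38) = (-1/(-4) + 1129)*(960 + 40*38) = (-1*(-1/4) + 1129)*(960 + 1520) = (1/4 + 1129)*2480 = (4517/4)*2480 = 2800540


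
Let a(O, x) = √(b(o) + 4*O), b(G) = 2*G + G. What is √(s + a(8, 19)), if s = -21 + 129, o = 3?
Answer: √(108 + √41) ≈ 10.696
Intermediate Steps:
s = 108
b(G) = 3*G
a(O, x) = √(9 + 4*O) (a(O, x) = √(3*3 + 4*O) = √(9 + 4*O))
√(s + a(8, 19)) = √(108 + √(9 + 4*8)) = √(108 + √(9 + 32)) = √(108 + √41)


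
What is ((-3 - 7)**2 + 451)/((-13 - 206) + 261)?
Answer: 551/42 ≈ 13.119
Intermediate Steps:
((-3 - 7)**2 + 451)/((-13 - 206) + 261) = ((-10)**2 + 451)/(-219 + 261) = (100 + 451)/42 = 551*(1/42) = 551/42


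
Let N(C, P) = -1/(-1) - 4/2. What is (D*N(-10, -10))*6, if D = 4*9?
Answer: -216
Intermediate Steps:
D = 36
N(C, P) = -1 (N(C, P) = -1*(-1) - 4*1/2 = 1 - 2 = -1)
(D*N(-10, -10))*6 = (36*(-1))*6 = -36*6 = -216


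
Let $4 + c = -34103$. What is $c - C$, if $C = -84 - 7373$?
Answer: $-26650$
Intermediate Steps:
$C = -7457$ ($C = -84 - 7373 = -7457$)
$c = -34107$ ($c = -4 - 34103 = -34107$)
$c - C = -34107 - -7457 = -34107 + 7457 = -26650$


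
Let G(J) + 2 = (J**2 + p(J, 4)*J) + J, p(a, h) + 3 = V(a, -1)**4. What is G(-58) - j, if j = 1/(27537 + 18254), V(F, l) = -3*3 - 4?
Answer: -75695270461/45791 ≈ -1.6531e+6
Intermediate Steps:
V(F, l) = -13 (V(F, l) = -9 - 4 = -13)
j = 1/45791 ≈ 2.1838e-5
p(a, h) = 28558 (p(a, h) = -3 + (-13)**4 = -3 + 28561 = 28558)
G(J) = -2 + J**2 + 28559*J (G(J) = -2 + ((J**2 + 28558*J) + J) = -2 + (J**2 + 28559*J) = -2 + J**2 + 28559*J)
G(-58) - j = (-2 + (-58)**2 + 28559*(-58)) - 1*1/45791 = (-2 + 3364 - 1656422) - 1/45791 = -1653060 - 1/45791 = -75695270461/45791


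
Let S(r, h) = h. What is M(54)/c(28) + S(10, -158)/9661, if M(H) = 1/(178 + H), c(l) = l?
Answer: -1016707/62757856 ≈ -0.016200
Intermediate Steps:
M(54)/c(28) + S(10, -158)/9661 = 1/((178 + 54)*28) - 158/9661 = (1/28)/232 - 158*1/9661 = (1/232)*(1/28) - 158/9661 = 1/6496 - 158/9661 = -1016707/62757856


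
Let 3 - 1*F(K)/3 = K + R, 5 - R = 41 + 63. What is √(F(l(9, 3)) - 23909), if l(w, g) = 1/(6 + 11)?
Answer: I*√6821318/17 ≈ 153.63*I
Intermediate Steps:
R = -99 (R = 5 - (41 + 63) = 5 - 1*104 = 5 - 104 = -99)
l(w, g) = 1/17
F(K) = 306 - 3*K (F(K) = 9 - 3*(K - 99) = 9 - 3*(-99 + K) = 9 + (297 - 3*K) = 306 - 3*K)
√(F(l(9, 3)) - 23909) = √((306 - 3*1/17) - 23909) = √((306 - 3/17) - 23909) = √(5199/17 - 23909) = √(-401254/17) = I*√6821318/17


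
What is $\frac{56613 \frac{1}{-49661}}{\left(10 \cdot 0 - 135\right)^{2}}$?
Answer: $- \frac{18871}{301690575} \approx -6.2551 \cdot 10^{-5}$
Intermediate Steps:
$\frac{56613 \frac{1}{-49661}}{\left(10 \cdot 0 - 135\right)^{2}} = \frac{56613 \left(- \frac{1}{49661}\right)}{\left(0 - 135\right)^{2}} = - \frac{56613}{49661 \left(-135\right)^{2}} = - \frac{56613}{49661 \cdot 18225} = \left(- \frac{56613}{49661}\right) \frac{1}{18225} = - \frac{18871}{301690575}$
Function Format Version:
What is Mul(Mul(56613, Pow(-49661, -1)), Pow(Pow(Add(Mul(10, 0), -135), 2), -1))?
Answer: Rational(-18871, 301690575) ≈ -6.2551e-5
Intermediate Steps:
Mul(Mul(56613, Pow(-49661, -1)), Pow(Pow(Add(Mul(10, 0), -135), 2), -1)) = Mul(Mul(56613, Rational(-1, 49661)), Pow(Pow(Add(0, -135), 2), -1)) = Mul(Rational(-56613, 49661), Pow(Pow(-135, 2), -1)) = Mul(Rational(-56613, 49661), Pow(18225, -1)) = Mul(Rational(-56613, 49661), Rational(1, 18225)) = Rational(-18871, 301690575)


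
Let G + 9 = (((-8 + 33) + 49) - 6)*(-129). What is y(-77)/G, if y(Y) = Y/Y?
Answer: -1/8781 ≈ -0.00011388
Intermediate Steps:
y(Y) = 1
G = -8781 (G = -9 + (((-8 + 33) + 49) - 6)*(-129) = -9 + ((25 + 49) - 6)*(-129) = -9 + (74 - 6)*(-129) = -9 + 68*(-129) = -9 - 8772 = -8781)
y(-77)/G = 1/(-8781) = 1*(-1/8781) = -1/8781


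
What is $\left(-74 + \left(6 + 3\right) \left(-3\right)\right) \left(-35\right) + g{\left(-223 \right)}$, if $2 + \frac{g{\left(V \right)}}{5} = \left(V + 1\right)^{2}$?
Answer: $249945$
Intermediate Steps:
$g{\left(V \right)} = -10 + 5 \left(1 + V\right)^{2}$ ($g{\left(V \right)} = -10 + 5 \left(V + 1\right)^{2} = -10 + 5 \left(1 + V\right)^{2}$)
$\left(-74 + \left(6 + 3\right) \left(-3\right)\right) \left(-35\right) + g{\left(-223 \right)} = \left(-74 + \left(6 + 3\right) \left(-3\right)\right) \left(-35\right) - \left(10 - 5 \left(1 - 223\right)^{2}\right) = \left(-74 + 9 \left(-3\right)\right) \left(-35\right) - \left(10 - 5 \left(-222\right)^{2}\right) = \left(-74 - 27\right) \left(-35\right) + \left(-10 + 5 \cdot 49284\right) = \left(-101\right) \left(-35\right) + \left(-10 + 246420\right) = 3535 + 246410 = 249945$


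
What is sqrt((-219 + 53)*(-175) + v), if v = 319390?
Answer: 2*sqrt(87110) ≈ 590.29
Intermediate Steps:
sqrt((-219 + 53)*(-175) + v) = sqrt((-219 + 53)*(-175) + 319390) = sqrt(-166*(-175) + 319390) = sqrt(29050 + 319390) = sqrt(348440) = 2*sqrt(87110)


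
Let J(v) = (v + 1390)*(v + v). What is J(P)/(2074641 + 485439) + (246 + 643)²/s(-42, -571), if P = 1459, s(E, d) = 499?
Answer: 1013716681649/638739960 ≈ 1587.1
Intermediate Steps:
J(v) = 2*v*(1390 + v) (J(v) = (1390 + v)*(2*v) = 2*v*(1390 + v))
J(P)/(2074641 + 485439) + (246 + 643)²/s(-42, -571) = (2*1459*(1390 + 1459))/(2074641 + 485439) + (246 + 643)²/499 = (2*1459*2849)/2560080 + 889²*(1/499) = 8313382*(1/2560080) + 790321*(1/499) = 4156691/1280040 + 790321/499 = 1013716681649/638739960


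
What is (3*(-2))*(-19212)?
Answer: 115272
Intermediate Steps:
(3*(-2))*(-19212) = -6*(-19212) = 115272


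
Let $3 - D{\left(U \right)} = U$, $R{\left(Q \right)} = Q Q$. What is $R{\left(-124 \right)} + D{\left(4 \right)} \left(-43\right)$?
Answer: $15419$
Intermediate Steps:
$R{\left(Q \right)} = Q^{2}$
$D{\left(U \right)} = 3 - U$
$R{\left(-124 \right)} + D{\left(4 \right)} \left(-43\right) = \left(-124\right)^{2} + \left(3 - 4\right) \left(-43\right) = 15376 + \left(3 - 4\right) \left(-43\right) = 15376 - -43 = 15376 + 43 = 15419$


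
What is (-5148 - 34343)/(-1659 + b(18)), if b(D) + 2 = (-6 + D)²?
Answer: 39491/1517 ≈ 26.032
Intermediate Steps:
b(D) = -2 + (-6 + D)²
(-5148 - 34343)/(-1659 + b(18)) = (-5148 - 34343)/(-1659 + (-2 + (-6 + 18)²)) = -39491/(-1659 + (-2 + 12²)) = -39491/(-1659 + (-2 + 144)) = -39491/(-1659 + 142) = -39491/(-1517) = -39491*(-1/1517) = 39491/1517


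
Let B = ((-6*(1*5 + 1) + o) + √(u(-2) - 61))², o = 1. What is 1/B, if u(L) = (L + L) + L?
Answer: (35 - I*√67)⁻² ≈ 0.00069372 + 0.00034325*I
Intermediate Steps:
u(L) = 3*L (u(L) = 2*L + L = 3*L)
B = (-35 + I*√67)² (B = ((-6*(1*5 + 1) + 1) + √(3*(-2) - 61))² = ((-6*(5 + 1) + 1) + √(-6 - 61))² = ((-6*6 + 1) + √(-67))² = ((-36 + 1) + I*√67)² = (-35 + I*√67)² ≈ 1158.0 - 572.97*I)
1/B = 1/((35 - I*√67)²) = (35 - I*√67)⁻²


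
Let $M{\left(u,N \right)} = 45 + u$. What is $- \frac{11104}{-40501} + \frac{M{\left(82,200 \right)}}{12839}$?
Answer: $\frac{147707883}{519992339} \approx 0.28406$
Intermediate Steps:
$- \frac{11104}{-40501} + \frac{M{\left(82,200 \right)}}{12839} = - \frac{11104}{-40501} + \frac{45 + 82}{12839} = \left(-11104\right) \left(- \frac{1}{40501}\right) + 127 \cdot \frac{1}{12839} = \frac{11104}{40501} + \frac{127}{12839} = \frac{147707883}{519992339}$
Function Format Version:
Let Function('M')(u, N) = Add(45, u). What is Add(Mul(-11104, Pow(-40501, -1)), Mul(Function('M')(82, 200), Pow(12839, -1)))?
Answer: Rational(147707883, 519992339) ≈ 0.28406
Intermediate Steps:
Add(Mul(-11104, Pow(-40501, -1)), Mul(Function('M')(82, 200), Pow(12839, -1))) = Add(Mul(-11104, Pow(-40501, -1)), Mul(Add(45, 82), Pow(12839, -1))) = Add(Mul(-11104, Rational(-1, 40501)), Mul(127, Rational(1, 12839))) = Add(Rational(11104, 40501), Rational(127, 12839)) = Rational(147707883, 519992339)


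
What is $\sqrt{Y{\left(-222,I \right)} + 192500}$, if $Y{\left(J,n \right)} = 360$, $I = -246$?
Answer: $2 \sqrt{48215} \approx 439.16$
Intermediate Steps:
$\sqrt{Y{\left(-222,I \right)} + 192500} = \sqrt{360 + 192500} = \sqrt{192860} = 2 \sqrt{48215}$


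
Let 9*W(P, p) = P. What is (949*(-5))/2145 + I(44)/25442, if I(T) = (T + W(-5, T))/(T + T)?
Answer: -44573993/20150064 ≈ -2.2121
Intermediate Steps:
W(P, p) = P/9
I(T) = (-5/9 + T)/(2*T) (I(T) = (T + (⅑)*(-5))/(T + T) = (T - 5/9)/((2*T)) = (-5/9 + T)*(1/(2*T)) = (-5/9 + T)/(2*T))
(949*(-5))/2145 + I(44)/25442 = (949*(-5))/2145 + ((1/18)*(-5 + 9*44)/44)/25442 = -4745*1/2145 + ((1/18)*(1/44)*(-5 + 396))*(1/25442) = -73/33 + ((1/18)*(1/44)*391)*(1/25442) = -73/33 + (391/792)*(1/25442) = -73/33 + 391/20150064 = -44573993/20150064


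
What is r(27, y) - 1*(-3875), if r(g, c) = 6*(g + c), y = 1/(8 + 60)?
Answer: 137261/34 ≈ 4037.1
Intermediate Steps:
y = 1/68 ≈ 0.014706
r(g, c) = 6*c + 6*g (r(g, c) = 6*(c + g) = 6*c + 6*g)
r(27, y) - 1*(-3875) = (6*(1/68) + 6*27) - 1*(-3875) = (3/34 + 162) + 3875 = 5511/34 + 3875 = 137261/34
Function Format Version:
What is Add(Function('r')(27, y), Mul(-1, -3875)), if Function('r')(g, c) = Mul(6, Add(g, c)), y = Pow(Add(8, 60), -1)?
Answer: Rational(137261, 34) ≈ 4037.1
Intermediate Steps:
y = Rational(1, 68) (y = Pow(68, -1) = Rational(1, 68) ≈ 0.014706)
Function('r')(g, c) = Add(Mul(6, c), Mul(6, g)) (Function('r')(g, c) = Mul(6, Add(c, g)) = Add(Mul(6, c), Mul(6, g)))
Add(Function('r')(27, y), Mul(-1, -3875)) = Add(Add(Mul(6, Rational(1, 68)), Mul(6, 27)), Mul(-1, -3875)) = Add(Add(Rational(3, 34), 162), 3875) = Add(Rational(5511, 34), 3875) = Rational(137261, 34)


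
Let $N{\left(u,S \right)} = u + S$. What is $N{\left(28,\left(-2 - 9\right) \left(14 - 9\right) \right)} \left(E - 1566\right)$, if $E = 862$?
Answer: $19008$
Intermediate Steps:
$N{\left(u,S \right)} = S + u$
$N{\left(28,\left(-2 - 9\right) \left(14 - 9\right) \right)} \left(E - 1566\right) = \left(\left(-2 - 9\right) \left(14 - 9\right) + 28\right) \left(862 - 1566\right) = \left(\left(-11\right) 5 + 28\right) \left(-704\right) = \left(-55 + 28\right) \left(-704\right) = \left(-27\right) \left(-704\right) = 19008$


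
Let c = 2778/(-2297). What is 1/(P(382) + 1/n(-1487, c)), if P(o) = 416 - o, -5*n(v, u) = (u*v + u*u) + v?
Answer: 1650639643/56095366817 ≈ 0.029426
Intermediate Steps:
c = -2778/2297 (c = 2778*(-1/2297) = -2778/2297 ≈ -1.2094)
n(v, u) = -v/5 - u²/5 - u*v/5 (n(v, u) = -((u*v + u*u) + v)/5 = -((u*v + u²) + v)/5 = -((u² + u*v) + v)/5 = -(v + u² + u*v)/5 = -v/5 - u²/5 - u*v/5)
1/(P(382) + 1/n(-1487, c)) = 1/((416 - 1*382) + 1/(-⅕*(-1487) - (-2778/2297)²/5 - ⅕*(-2778/2297)*(-1487))) = 1/((416 - 382) + 1/(1487/5 - ⅕*7717284/5276209 - 4130886/11485)) = 1/(34 + 1/(1487/5 - 7717284/26381045 - 4130886/11485)) = 1/(34 + 1/(-1650639643/26381045)) = 1/(34 - 26381045/1650639643) = 1/(56095366817/1650639643) = 1650639643/56095366817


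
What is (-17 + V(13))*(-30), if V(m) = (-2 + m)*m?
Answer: -3780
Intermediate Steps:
V(m) = m*(-2 + m)
(-17 + V(13))*(-30) = (-17 + 13*(-2 + 13))*(-30) = (-17 + 13*11)*(-30) = (-17 + 143)*(-30) = 126*(-30) = -3780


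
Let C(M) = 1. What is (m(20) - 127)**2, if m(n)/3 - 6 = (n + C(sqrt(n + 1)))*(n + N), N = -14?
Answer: 72361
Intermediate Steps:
m(n) = 18 + 3*(1 + n)*(-14 + n) (m(n) = 18 + 3*((n + 1)*(n - 14)) = 18 + 3*((1 + n)*(-14 + n)) = 18 + 3*(1 + n)*(-14 + n))
(m(20) - 127)**2 = ((-24 - 39*20 + 3*20**2) - 127)**2 = ((-24 - 780 + 3*400) - 127)**2 = ((-24 - 780 + 1200) - 127)**2 = (396 - 127)**2 = 269**2 = 72361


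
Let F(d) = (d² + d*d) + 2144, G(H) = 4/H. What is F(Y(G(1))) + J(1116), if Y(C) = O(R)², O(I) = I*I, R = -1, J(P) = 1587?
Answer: 3733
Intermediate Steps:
O(I) = I²
Y(C) = 1 (Y(C) = ((-1)²)² = 1² = 1)
F(d) = 2144 + 2*d² (F(d) = (d² + d²) + 2144 = 2*d² + 2144 = 2144 + 2*d²)
F(Y(G(1))) + J(1116) = (2144 + 2*1²) + 1587 = (2144 + 2*1) + 1587 = (2144 + 2) + 1587 = 2146 + 1587 = 3733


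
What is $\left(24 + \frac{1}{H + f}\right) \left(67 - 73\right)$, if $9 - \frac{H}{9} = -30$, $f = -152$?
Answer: $- \frac{28662}{199} \approx -144.03$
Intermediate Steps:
$H = 351$ ($H = 81 - -270 = 81 + 270 = 351$)
$\left(24 + \frac{1}{H + f}\right) \left(67 - 73\right) = \left(24 + \frac{1}{351 - 152}\right) \left(67 - 73\right) = \left(24 + \frac{1}{199}\right) \left(67 - 73\right) = \left(24 + \frac{1}{199}\right) \left(-6\right) = \frac{4777}{199} \left(-6\right) = - \frac{28662}{199}$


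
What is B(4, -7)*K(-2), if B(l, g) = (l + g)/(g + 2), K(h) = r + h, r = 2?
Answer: 0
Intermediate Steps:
K(h) = 2 + h
B(l, g) = (g + l)/(2 + g)
B(4, -7)*K(-2) = ((-7 + 4)/(2 - 7))*(2 - 2) = (-3/(-5))*0 = -⅕*(-3)*0 = (⅗)*0 = 0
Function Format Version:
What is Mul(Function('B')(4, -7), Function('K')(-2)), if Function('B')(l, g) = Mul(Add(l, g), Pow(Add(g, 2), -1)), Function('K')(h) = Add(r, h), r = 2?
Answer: 0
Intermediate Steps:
Function('K')(h) = Add(2, h)
Function('B')(l, g) = Mul(Pow(Add(2, g), -1), Add(g, l)) (Function('B')(l, g) = Mul(Add(g, l), Pow(Add(2, g), -1)) = Mul(Pow(Add(2, g), -1), Add(g, l)))
Mul(Function('B')(4, -7), Function('K')(-2)) = Mul(Mul(Pow(Add(2, -7), -1), Add(-7, 4)), Add(2, -2)) = Mul(Mul(Pow(-5, -1), -3), 0) = Mul(Mul(Rational(-1, 5), -3), 0) = Mul(Rational(3, 5), 0) = 0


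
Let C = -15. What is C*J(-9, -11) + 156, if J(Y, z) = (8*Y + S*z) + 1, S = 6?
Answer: 2211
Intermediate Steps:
J(Y, z) = 1 + 6*z + 8*Y (J(Y, z) = (8*Y + 6*z) + 1 = (6*z + 8*Y) + 1 = 1 + 6*z + 8*Y)
C*J(-9, -11) + 156 = -15*(1 + 6*(-11) + 8*(-9)) + 156 = -15*(1 - 66 - 72) + 156 = -15*(-137) + 156 = 2055 + 156 = 2211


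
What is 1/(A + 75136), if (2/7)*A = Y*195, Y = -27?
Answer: 2/113417 ≈ 1.7634e-5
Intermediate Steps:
A = -36855/2 (A = 7*(-27*195)/2 = (7/2)*(-5265) = -36855/2 ≈ -18428.)
1/(A + 75136) = 1/(-36855/2 + 75136) = 1/(113417/2) = 2/113417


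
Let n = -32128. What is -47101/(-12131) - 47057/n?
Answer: 2084109395/389744768 ≈ 5.3474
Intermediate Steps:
-47101/(-12131) - 47057/n = -47101/(-12131) - 47057/(-32128) = -47101*(-1/12131) - 47057*(-1/32128) = 47101/12131 + 47057/32128 = 2084109395/389744768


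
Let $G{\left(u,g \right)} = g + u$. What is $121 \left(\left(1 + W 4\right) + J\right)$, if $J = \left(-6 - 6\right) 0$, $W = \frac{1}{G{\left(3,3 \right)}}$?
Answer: $\frac{605}{3} \approx 201.67$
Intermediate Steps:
$W = \frac{1}{6}$ ($W = \frac{1}{3 + 3} = \frac{1}{6} \approx 0.16667$)
$J = 0$ ($J = \left(-12\right) 0 = 0$)
$121 \left(\left(1 + W 4\right) + J\right) = 121 \left(\left(1 + \frac{1}{6} \cdot 4\right) + 0\right) = 121 \left(\left(1 + \frac{2}{3}\right) + 0\right) = 121 \left(\frac{5}{3} + 0\right) = 121 \cdot \frac{5}{3} = \frac{605}{3}$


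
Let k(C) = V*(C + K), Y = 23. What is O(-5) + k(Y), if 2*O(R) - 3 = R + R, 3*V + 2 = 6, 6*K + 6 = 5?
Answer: 485/18 ≈ 26.944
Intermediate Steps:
K = -⅙ (K = -1 + (⅙)*5 = -1 + ⅚ = -⅙ ≈ -0.16667)
V = 4/3 (V = -⅔ + (⅓)*6 = -⅔ + 2 = 4/3 ≈ 1.3333)
k(C) = -2/9 + 4*C/3 (k(C) = 4*(C - ⅙)/3 = 4*(-⅙ + C)/3 = -2/9 + 4*C/3)
O(R) = 3/2 + R (O(R) = 3/2 + (R + R)/2 = 3/2 + (2*R)/2 = 3/2 + R)
O(-5) + k(Y) = (3/2 - 5) + (-2/9 + (4/3)*23) = -7/2 + (-2/9 + 92/3) = -7/2 + 274/9 = 485/18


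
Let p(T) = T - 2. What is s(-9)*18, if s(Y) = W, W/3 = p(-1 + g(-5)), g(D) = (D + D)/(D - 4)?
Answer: -102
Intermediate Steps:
g(D) = 2*D/(-4 + D) (g(D) = (2*D)/(-4 + D) = 2*D/(-4 + D))
p(T) = -2 + T
W = -17/3 (W = 3*(-2 + (-1 + 2*(-5)/(-4 - 5))) = 3*(-2 + (-1 + 2*(-5)/(-9))) = 3*(-2 + (-1 + 2*(-5)*(-⅑))) = 3*(-2 + (-1 + 10/9)) = 3*(-2 + ⅑) = 3*(-17/9) = -17/3 ≈ -5.6667)
s(Y) = -17/3
s(-9)*18 = -17/3*18 = -102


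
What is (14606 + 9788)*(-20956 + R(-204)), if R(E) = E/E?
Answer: -511176270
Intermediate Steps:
R(E) = 1
(14606 + 9788)*(-20956 + R(-204)) = (14606 + 9788)*(-20956 + 1) = 24394*(-20955) = -511176270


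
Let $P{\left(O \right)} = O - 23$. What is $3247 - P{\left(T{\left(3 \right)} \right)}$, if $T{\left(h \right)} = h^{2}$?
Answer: $3261$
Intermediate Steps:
$P{\left(O \right)} = -23 + O$
$3247 - P{\left(T{\left(3 \right)} \right)} = 3247 - \left(-23 + 3^{2}\right) = 3247 - \left(-23 + 9\right) = 3247 - -14 = 3247 + 14 = 3261$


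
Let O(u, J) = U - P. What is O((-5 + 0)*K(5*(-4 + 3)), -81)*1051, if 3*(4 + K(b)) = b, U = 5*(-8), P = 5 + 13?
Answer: -60958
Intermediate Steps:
P = 18
U = -40
K(b) = -4 + b/3
O(u, J) = -58 (O(u, J) = -40 - 1*18 = -40 - 18 = -58)
O((-5 + 0)*K(5*(-4 + 3)), -81)*1051 = -58*1051 = -60958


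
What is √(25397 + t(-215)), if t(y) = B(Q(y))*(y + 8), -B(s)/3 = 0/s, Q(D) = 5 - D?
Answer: √25397 ≈ 159.36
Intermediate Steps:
B(s) = 0 (B(s) = -0/s = -3*0 = 0)
t(y) = 0 (t(y) = 0*(y + 8) = 0*(8 + y) = 0)
√(25397 + t(-215)) = √(25397 + 0) = √25397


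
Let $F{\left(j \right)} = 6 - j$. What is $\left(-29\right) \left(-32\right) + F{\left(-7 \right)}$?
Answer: $941$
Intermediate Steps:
$\left(-29\right) \left(-32\right) + F{\left(-7 \right)} = \left(-29\right) \left(-32\right) + \left(6 - -7\right) = 928 + \left(6 + 7\right) = 928 + 13 = 941$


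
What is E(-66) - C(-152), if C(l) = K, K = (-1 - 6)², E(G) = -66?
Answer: -115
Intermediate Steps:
K = 49 (K = (-7)² = 49)
C(l) = 49
E(-66) - C(-152) = -66 - 1*49 = -66 - 49 = -115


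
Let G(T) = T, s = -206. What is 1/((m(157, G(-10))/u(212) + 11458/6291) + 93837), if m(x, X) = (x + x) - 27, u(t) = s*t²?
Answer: 58244997024/5465641867416083 ≈ 1.0657e-5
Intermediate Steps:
u(t) = -206*t²
m(x, X) = -27 + 2*x (m(x, X) = 2*x - 27 = -27 + 2*x)
1/((m(157, G(-10))/u(212) + 11458/6291) + 93837) = 1/(((-27 + 2*157)/((-206*212²)) + 11458/6291) + 93837) = 1/(((-27 + 314)/((-206*44944)) + 11458*(1/6291)) + 93837) = 1/((287/(-9258464) + 11458/6291) + 93837) = 1/((287*(-1/9258464) + 11458/6291) + 93837) = 1/((-287/9258464 + 11458/6291) + 93837) = 1/(106081674995/58244997024 + 93837) = 1/(5465641867416083/58244997024) = 58244997024/5465641867416083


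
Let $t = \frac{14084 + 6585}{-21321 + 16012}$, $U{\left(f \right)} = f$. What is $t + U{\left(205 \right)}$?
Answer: $\frac{1067676}{5309} \approx 201.11$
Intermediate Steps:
$t = - \frac{20669}{5309}$ ($t = \frac{20669}{-5309} = 20669 \left(- \frac{1}{5309}\right) = - \frac{20669}{5309} \approx -3.8932$)
$t + U{\left(205 \right)} = - \frac{20669}{5309} + 205 = \frac{1067676}{5309}$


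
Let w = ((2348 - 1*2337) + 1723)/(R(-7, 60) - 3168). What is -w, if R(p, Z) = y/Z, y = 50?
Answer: 10404/19003 ≈ 0.54749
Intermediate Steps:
R(p, Z) = 50/Z
w = -10404/19003 (w = ((2348 - 1*2337) + 1723)/(50/60 - 3168) = ((2348 - 2337) + 1723)/(50*(1/60) - 3168) = (11 + 1723)/(⅚ - 3168) = 1734/(-19003/6) = 1734*(-6/19003) = -10404/19003 ≈ -0.54749)
-w = -1*(-10404/19003) = 10404/19003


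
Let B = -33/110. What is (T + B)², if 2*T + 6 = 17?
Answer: 676/25 ≈ 27.040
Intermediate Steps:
T = 11/2 (T = -3 + (½)*17 = -3 + 17/2 = 11/2 ≈ 5.5000)
B = -3/10 (B = -33*1/110 = -3/10 ≈ -0.30000)
(T + B)² = (11/2 - 3/10)² = (26/5)² = 676/25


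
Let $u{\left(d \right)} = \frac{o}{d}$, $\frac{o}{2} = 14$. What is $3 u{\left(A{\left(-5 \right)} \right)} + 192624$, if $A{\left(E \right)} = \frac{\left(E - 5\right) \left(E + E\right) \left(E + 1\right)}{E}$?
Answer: $\frac{3852501}{20} \approx 1.9263 \cdot 10^{5}$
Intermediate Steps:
$o = 28$ ($o = 2 \cdot 14 = 28$)
$A{\left(E \right)} = 2 \left(1 + E\right) \left(-5 + E\right)$ ($A{\left(E \right)} = \frac{\left(-5 + E\right) 2 E \left(1 + E\right)}{E} = \frac{2 E \left(-5 + E\right) \left(1 + E\right)}{E} = \frac{2 E \left(1 + E\right) \left(-5 + E\right)}{E} = 2 \left(1 + E\right) \left(-5 + E\right)$)
$u{\left(d \right)} = \frac{28}{d}$
$3 u{\left(A{\left(-5 \right)} \right)} + 192624 = 3 \frac{28}{-10 - -40 + 2 \left(-5\right)^{2}} + 192624 = 3 \frac{28}{-10 + 40 + 2 \cdot 25} + 192624 = 3 \frac{28}{-10 + 40 + 50} + 192624 = 3 \cdot \frac{28}{80} + 192624 = 3 \cdot 28 \cdot \frac{1}{80} + 192624 = 3 \cdot \frac{7}{20} + 192624 = \frac{21}{20} + 192624 = \frac{3852501}{20}$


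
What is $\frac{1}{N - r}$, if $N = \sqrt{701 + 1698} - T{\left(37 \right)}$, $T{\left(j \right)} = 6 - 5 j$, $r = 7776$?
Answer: $- \frac{7597}{57712010} - \frac{\sqrt{2399}}{57712010} \approx -0.00013249$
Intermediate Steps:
$N = 179 + \sqrt{2399}$ ($N = \sqrt{701 + 1698} - \left(6 - 185\right) = \sqrt{2399} - \left(6 - 185\right) = \sqrt{2399} - -179 = \sqrt{2399} + 179 = 179 + \sqrt{2399} \approx 227.98$)
$\frac{1}{N - r} = \frac{1}{\left(179 + \sqrt{2399}\right) - 7776} = \frac{1}{-7597 + \sqrt{2399}}$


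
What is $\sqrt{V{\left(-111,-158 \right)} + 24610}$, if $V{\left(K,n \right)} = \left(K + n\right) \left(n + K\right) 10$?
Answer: $2 \sqrt{187055} \approx 865.0$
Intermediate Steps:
$V{\left(K,n \right)} = 10 \left(K + n\right)^{2}$ ($V{\left(K,n \right)} = \left(K + n\right) \left(K + n\right) 10 = \left(K + n\right)^{2} \cdot 10 = 10 \left(K + n\right)^{2}$)
$\sqrt{V{\left(-111,-158 \right)} + 24610} = \sqrt{10 \left(-111 - 158\right)^{2} + 24610} = \sqrt{10 \left(-269\right)^{2} + 24610} = \sqrt{10 \cdot 72361 + 24610} = \sqrt{723610 + 24610} = \sqrt{748220} = 2 \sqrt{187055}$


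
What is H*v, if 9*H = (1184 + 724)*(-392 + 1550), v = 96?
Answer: 23567616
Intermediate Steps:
H = 245496 (H = ((1184 + 724)*(-392 + 1550))/9 = (1908*1158)/9 = (⅑)*2209464 = 245496)
H*v = 245496*96 = 23567616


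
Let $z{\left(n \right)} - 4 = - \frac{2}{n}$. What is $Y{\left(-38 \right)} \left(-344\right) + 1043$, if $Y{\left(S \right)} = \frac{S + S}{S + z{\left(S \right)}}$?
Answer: $\frac{4093}{15} \approx 272.87$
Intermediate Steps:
$z{\left(n \right)} = 4 - \frac{2}{n}$
$Y{\left(S \right)} = \frac{2 S}{4 + S - \frac{2}{S}}$ ($Y{\left(S \right)} = \frac{S + S}{S + \left(4 - \frac{2}{S}\right)} = \frac{2 S}{4 + S - \frac{2}{S}}$)
$Y{\left(-38 \right)} \left(-344\right) + 1043 = \frac{2 \left(-38\right)^{2}}{-2 + \left(-38\right)^{2} + 4 \left(-38\right)} \left(-344\right) + 1043 = 2 \cdot 1444 \frac{1}{-2 + 1444 - 152} \left(-344\right) + 1043 = 2 \cdot 1444 \cdot \frac{1}{1290} \left(-344\right) + 1043 = \frac{1444}{645} \left(-344\right) + 1043 = - \frac{11552}{15} + 1043 = \frac{4093}{15}$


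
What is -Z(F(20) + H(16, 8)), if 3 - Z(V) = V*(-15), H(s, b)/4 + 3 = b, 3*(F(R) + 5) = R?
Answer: -328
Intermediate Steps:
F(R) = -5 + R/3
H(s, b) = -12 + 4*b
Z(V) = 3 + 15*V (Z(V) = 3 - V*(-15) = 3 - (-15)*V = 3 + 15*V)
-Z(F(20) + H(16, 8)) = -(3 + 15*((-5 + (⅓)*20) + (-12 + 4*8))) = -(3 + 15*((-5 + 20/3) + (-12 + 32))) = -(3 + 15*(5/3 + 20)) = -(3 + 15*(65/3)) = -(3 + 325) = -1*328 = -328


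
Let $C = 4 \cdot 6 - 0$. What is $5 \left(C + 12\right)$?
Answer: $180$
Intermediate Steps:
$C = 24$ ($C = 24 + 0 = 24$)
$5 \left(C + 12\right) = 5 \left(24 + 12\right) = 5 \cdot 36 = 180$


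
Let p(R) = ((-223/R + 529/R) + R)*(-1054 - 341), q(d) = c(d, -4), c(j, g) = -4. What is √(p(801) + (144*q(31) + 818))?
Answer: I*√8853190183/89 ≈ 1057.2*I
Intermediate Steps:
q(d) = -4
p(R) = -426870/R - 1395*R (p(R) = (306/R + R)*(-1395) = (R + 306/R)*(-1395) = -426870/R - 1395*R)
√(p(801) + (144*q(31) + 818)) = √((-426870/801 - 1395*801) + (144*(-4) + 818)) = √((-426870*1/801 - 1117395) + (-576 + 818)) = √((-47430/89 - 1117395) + 242) = √(-99495585/89 + 242) = √(-99474047/89) = I*√8853190183/89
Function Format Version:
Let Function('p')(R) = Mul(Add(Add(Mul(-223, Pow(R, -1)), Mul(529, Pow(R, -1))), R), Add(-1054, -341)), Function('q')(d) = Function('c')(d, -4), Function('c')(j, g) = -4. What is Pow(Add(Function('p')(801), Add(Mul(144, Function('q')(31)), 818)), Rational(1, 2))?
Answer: Mul(Rational(1, 89), I, Pow(8853190183, Rational(1, 2))) ≈ Mul(1057.2, I)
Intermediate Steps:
Function('q')(d) = -4
Function('p')(R) = Add(Mul(-426870, Pow(R, -1)), Mul(-1395, R)) (Function('p')(R) = Mul(Add(Mul(306, Pow(R, -1)), R), -1395) = Mul(Add(R, Mul(306, Pow(R, -1))), -1395) = Add(Mul(-426870, Pow(R, -1)), Mul(-1395, R)))
Pow(Add(Function('p')(801), Add(Mul(144, Function('q')(31)), 818)), Rational(1, 2)) = Pow(Add(Add(Mul(-426870, Pow(801, -1)), Mul(-1395, 801)), Add(Mul(144, -4), 818)), Rational(1, 2)) = Pow(Add(Add(Mul(-426870, Rational(1, 801)), -1117395), Add(-576, 818)), Rational(1, 2)) = Pow(Add(Add(Rational(-47430, 89), -1117395), 242), Rational(1, 2)) = Pow(Add(Rational(-99495585, 89), 242), Rational(1, 2)) = Pow(Rational(-99474047, 89), Rational(1, 2)) = Mul(Rational(1, 89), I, Pow(8853190183, Rational(1, 2)))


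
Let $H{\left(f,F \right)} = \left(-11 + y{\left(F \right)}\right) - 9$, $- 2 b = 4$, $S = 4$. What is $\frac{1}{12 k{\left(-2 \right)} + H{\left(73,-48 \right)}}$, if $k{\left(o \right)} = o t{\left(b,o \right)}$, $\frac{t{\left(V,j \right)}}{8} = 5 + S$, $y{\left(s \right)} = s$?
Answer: $- \frac{1}{1796} \approx -0.00055679$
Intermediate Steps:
$b = -2$ ($b = \left(- \frac{1}{2}\right) 4 = -2$)
$t{\left(V,j \right)} = 72$ ($t{\left(V,j \right)} = 8 \left(5 + 4\right) = 8 \cdot 9 = 72$)
$H{\left(f,F \right)} = -20 + F$ ($H{\left(f,F \right)} = \left(-11 + F\right) - 9 = -20 + F$)
$k{\left(o \right)} = 72 o$ ($k{\left(o \right)} = o 72 = 72 o$)
$\frac{1}{12 k{\left(-2 \right)} + H{\left(73,-48 \right)}} = \frac{1}{12 \cdot 72 \left(-2\right) - 68} = \frac{1}{12 \left(-144\right) - 68} = \frac{1}{-1728 - 68} = \frac{1}{-1796} = - \frac{1}{1796}$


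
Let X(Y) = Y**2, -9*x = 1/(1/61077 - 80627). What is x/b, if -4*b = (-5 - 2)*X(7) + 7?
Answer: 20359/1240962730056 ≈ 1.6406e-8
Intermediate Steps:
x = 20359/14773365834 (x = -1/(9*(1/61077 - 80627)) = -1/(9*(-4924455278/61077)) = -1/9*(-61077/4924455278) = 20359/14773365834 ≈ 1.3781e-6)
b = 84 (b = -((-5 - 2)*7**2 + 7)/4 = -(-7*49 + 7)/4 = -(-343 + 7)/4 = -1/4*(-336) = 84)
x/b = (20359/14773365834)/84 = (20359/14773365834)*(1/84) = 20359/1240962730056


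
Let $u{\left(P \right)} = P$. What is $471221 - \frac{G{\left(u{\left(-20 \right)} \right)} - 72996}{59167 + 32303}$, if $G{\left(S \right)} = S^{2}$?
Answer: $\frac{21551328733}{45735} \approx 4.7122 \cdot 10^{5}$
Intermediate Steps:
$471221 - \frac{G{\left(u{\left(-20 \right)} \right)} - 72996}{59167 + 32303} = 471221 - \frac{\left(-20\right)^{2} - 72996}{59167 + 32303} = 471221 - \frac{400 - 72996}{91470} = 471221 - \left(-72596\right) \frac{1}{91470} = 471221 - - \frac{36298}{45735} = 471221 + \frac{36298}{45735} = \frac{21551328733}{45735}$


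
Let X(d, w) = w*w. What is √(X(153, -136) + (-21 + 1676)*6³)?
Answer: 2*√93994 ≈ 613.17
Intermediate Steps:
X(d, w) = w²
√(X(153, -136) + (-21 + 1676)*6³) = √((-136)² + (-21 + 1676)*6³) = √(18496 + 1655*216) = √(18496 + 357480) = √375976 = 2*√93994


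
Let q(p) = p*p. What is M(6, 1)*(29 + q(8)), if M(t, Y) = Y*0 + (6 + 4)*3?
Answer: 2790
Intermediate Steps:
q(p) = p**2
M(t, Y) = 30 (M(t, Y) = 0 + 10*3 = 0 + 30 = 30)
M(6, 1)*(29 + q(8)) = 30*(29 + 8**2) = 30*(29 + 64) = 30*93 = 2790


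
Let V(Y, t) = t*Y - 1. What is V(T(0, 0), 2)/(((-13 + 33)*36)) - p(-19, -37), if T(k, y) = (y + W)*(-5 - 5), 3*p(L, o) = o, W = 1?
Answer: 2953/240 ≈ 12.304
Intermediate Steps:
p(L, o) = o/3
T(k, y) = -10 - 10*y (T(k, y) = (y + 1)*(-5 - 5) = (1 + y)*(-10) = -10 - 10*y)
V(Y, t) = -1 + Y*t (V(Y, t) = Y*t - 1 = -1 + Y*t)
V(T(0, 0), 2)/(((-13 + 33)*36)) - p(-19, -37) = (-1 + (-10 - 10*0)*2)/(((-13 + 33)*36)) - (-37)/3 = (-1 + (-10 + 0)*2)/((20*36)) - 1*(-37/3) = (-1 - 10*2)/720 + 37/3 = (-1 - 20)*(1/720) + 37/3 = -21*1/720 + 37/3 = -7/240 + 37/3 = 2953/240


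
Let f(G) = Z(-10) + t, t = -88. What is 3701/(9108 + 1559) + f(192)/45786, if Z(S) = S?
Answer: 84204310/244199631 ≈ 0.34482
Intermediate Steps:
f(G) = -98 (f(G) = -10 - 88 = -98)
3701/(9108 + 1559) + f(192)/45786 = 3701/(9108 + 1559) - 98/45786 = 3701/10667 - 98*1/45786 = 3701*(1/10667) - 49/22893 = 3701/10667 - 49/22893 = 84204310/244199631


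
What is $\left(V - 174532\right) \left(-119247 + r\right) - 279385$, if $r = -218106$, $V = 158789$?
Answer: $5310668894$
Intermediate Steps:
$\left(V - 174532\right) \left(-119247 + r\right) - 279385 = \left(158789 - 174532\right) \left(-119247 - 218106\right) - 279385 = \left(-15743\right) \left(-337353\right) - 279385 = 5310948279 - 279385 = 5310668894$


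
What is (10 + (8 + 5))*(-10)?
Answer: -230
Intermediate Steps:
(10 + (8 + 5))*(-10) = (10 + 13)*(-10) = 23*(-10) = -230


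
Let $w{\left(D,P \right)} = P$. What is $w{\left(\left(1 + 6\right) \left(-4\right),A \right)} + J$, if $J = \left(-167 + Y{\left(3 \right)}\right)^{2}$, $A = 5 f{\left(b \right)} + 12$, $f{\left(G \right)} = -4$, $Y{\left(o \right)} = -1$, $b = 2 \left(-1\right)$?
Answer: $28216$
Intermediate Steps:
$b = -2$
$A = -8$ ($A = 5 \left(-4\right) + 12 = -20 + 12 = -8$)
$J = 28224$ ($J = \left(-167 - 1\right)^{2} = \left(-168\right)^{2} = 28224$)
$w{\left(\left(1 + 6\right) \left(-4\right),A \right)} + J = -8 + 28224 = 28216$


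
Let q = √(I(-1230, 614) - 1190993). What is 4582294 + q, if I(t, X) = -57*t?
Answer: 4582294 + I*√1120883 ≈ 4.5823e+6 + 1058.7*I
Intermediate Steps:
q = I*√1120883 (q = √(-57*(-1230) - 1190993) = √(70110 - 1190993) = √(-1120883) = I*√1120883 ≈ 1058.7*I)
4582294 + q = 4582294 + I*√1120883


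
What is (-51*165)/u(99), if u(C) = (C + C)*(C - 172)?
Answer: 85/146 ≈ 0.58219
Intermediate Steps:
u(C) = 2*C*(-172 + C) (u(C) = (2*C)*(-172 + C) = 2*C*(-172 + C))
(-51*165)/u(99) = (-51*165)/((2*99*(-172 + 99))) = -8415/(2*99*(-73)) = -8415/(-14454) = -8415*(-1/14454) = 85/146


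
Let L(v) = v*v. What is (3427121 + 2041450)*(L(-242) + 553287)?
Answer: 3345950634921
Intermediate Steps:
L(v) = v²
(3427121 + 2041450)*(L(-242) + 553287) = (3427121 + 2041450)*((-242)² + 553287) = 5468571*(58564 + 553287) = 5468571*611851 = 3345950634921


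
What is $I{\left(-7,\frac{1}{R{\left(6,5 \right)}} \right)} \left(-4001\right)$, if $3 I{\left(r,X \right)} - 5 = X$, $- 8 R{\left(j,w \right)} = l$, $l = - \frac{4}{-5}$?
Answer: $\frac{20005}{3} \approx 6668.3$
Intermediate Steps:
$l = \frac{4}{5}$ ($l = \left(-4\right) \left(- \frac{1}{5}\right) = \frac{4}{5} \approx 0.8$)
$R{\left(j,w \right)} = - \frac{1}{10}$ ($R{\left(j,w \right)} = \left(- \frac{1}{8}\right) \frac{4}{5} = - \frac{1}{10}$)
$I{\left(r,X \right)} = \frac{5}{3} + \frac{X}{3}$
$I{\left(-7,\frac{1}{R{\left(6,5 \right)}} \right)} \left(-4001\right) = \left(\frac{5}{3} + \frac{1}{3 \left(- \frac{1}{10}\right)}\right) \left(-4001\right) = \left(\frac{5}{3} + \frac{1}{3} \left(-10\right)\right) \left(-4001\right) = \left(\frac{5}{3} - \frac{10}{3}\right) \left(-4001\right) = \left(- \frac{5}{3}\right) \left(-4001\right) = \frac{20005}{3}$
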